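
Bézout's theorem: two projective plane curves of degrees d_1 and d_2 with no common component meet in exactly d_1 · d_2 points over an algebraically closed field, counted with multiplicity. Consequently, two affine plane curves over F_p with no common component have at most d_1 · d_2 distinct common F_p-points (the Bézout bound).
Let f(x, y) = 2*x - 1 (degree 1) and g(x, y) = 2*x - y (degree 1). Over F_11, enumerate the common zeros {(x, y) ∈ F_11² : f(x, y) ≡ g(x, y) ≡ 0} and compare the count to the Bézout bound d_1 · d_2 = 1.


Common zeros: {(6, 1)}; count = 1; Bézout bound = 1.

deg(f) = 1, deg(g) = 1, so Bézout bound = 1.
Scan x ∈ F_11. For each x, list the y ∈ F_11 with f(x, y) ≡ 0 and those with g(x, y) ≡ 0 (mod 11); the common zeros in that column are the intersection.
  x = 0: f ≡ 0 at y ∈ ∅; g ≡ 0 at y ∈ {0}; common: ∅.
  x = 1: f ≡ 0 at y ∈ ∅; g ≡ 0 at y ∈ {2}; common: ∅.
  x = 2: f ≡ 0 at y ∈ ∅; g ≡ 0 at y ∈ {4}; common: ∅.
  x = 3: f ≡ 0 at y ∈ ∅; g ≡ 0 at y ∈ {6}; common: ∅.
  x = 4: f ≡ 0 at y ∈ ∅; g ≡ 0 at y ∈ {8}; common: ∅.
  x = 5: f ≡ 0 at y ∈ ∅; g ≡ 0 at y ∈ {10}; common: ∅.
  x = 6: f ≡ 0 at y ∈ {0, 1, 2, 3, 4, 5, 6, 7, 8, 9, 10}; g ≡ 0 at y ∈ {1}; common: {1}.
  x = 7: f ≡ 0 at y ∈ ∅; g ≡ 0 at y ∈ {3}; common: ∅.
  x = 8: f ≡ 0 at y ∈ ∅; g ≡ 0 at y ∈ {5}; common: ∅.
  x = 9: f ≡ 0 at y ∈ ∅; g ≡ 0 at y ∈ {7}; common: ∅.
  x = 10: f ≡ 0 at y ∈ ∅; g ≡ 0 at y ∈ {9}; common: ∅.
Collecting: common zeros = {(6, 1)}, so the count is 1.
Comparison with the Bézout bound: 1 ≤ 1 = deg(f)·deg(g), as expected for curves with no common component (the bound is attained).


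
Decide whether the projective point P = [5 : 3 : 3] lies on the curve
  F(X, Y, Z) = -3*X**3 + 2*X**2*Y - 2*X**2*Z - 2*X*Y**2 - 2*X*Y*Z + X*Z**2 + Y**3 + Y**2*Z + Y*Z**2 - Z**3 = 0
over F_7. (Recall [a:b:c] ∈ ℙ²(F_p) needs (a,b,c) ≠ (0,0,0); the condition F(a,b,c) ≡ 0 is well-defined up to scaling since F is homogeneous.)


F(5,3,3) ≡ 6 (mod 7); P is NOT on the curve.

Evaluate F(5, 3, 3) term-by-term (mod 7).
  -3*X**3 ↦ -3·125·1·1 = -375
  2*X**2*Y ↦ 2·25·3·1 = 150
  -2*X**2*Z ↦ -2·25·1·3 = -150
  -2*X*Y**2 ↦ -2·5·9·1 = -90
  -2*X*Y*Z ↦ -2·5·3·3 = -90
  X*Z**2 ↦ 1·5·1·9 = 45
  Y**3 ↦ 1·1·27·1 = 27
  Y**2*Z ↦ 1·1·9·3 = 27
  Y*Z**2 ↦ 1·1·3·9 = 27
  -Z**3 ↦ -1·1·1·27 = -27
Sum: F(5, 3, 3) = (-375) + (150) + (-150) + (-90) + (-90) + (45) + (27) + (27) + (27) + (-27) = -456.
Reducing mod 7: -456 ≡ 6 (mod 7).
Since F(a, b, c) ≡ 6 ≠ 0 (mod 7), P does NOT lie on the curve.


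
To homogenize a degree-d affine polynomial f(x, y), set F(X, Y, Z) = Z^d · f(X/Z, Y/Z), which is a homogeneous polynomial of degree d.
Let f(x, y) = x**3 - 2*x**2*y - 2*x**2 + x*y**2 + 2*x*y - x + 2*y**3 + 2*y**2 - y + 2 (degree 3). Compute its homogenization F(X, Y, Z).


F(X, Y, Z) = X**3 - 2*X**2*Y - 2*X**2*Z + X*Y**2 + 2*X*Y*Z - X*Z**2 + 2*Y**3 + 2*Y**2*Z - Y*Z**2 + 2*Z**3

deg(f) = 3.
Substitute x = X/Z, y = Y/Z into f, then multiply by Z^3.
  monomial 1·x^3·y^0 ↦ 1·X^3·Y^0·Z^0.
  monomial -2·x^2·y^1 ↦ -2·X^2·Y^1·Z^0.
  monomial -2·x^2·y^0 ↦ -2·X^2·Y^0·Z^1.
  monomial 1·x^1·y^2 ↦ 1·X^1·Y^2·Z^0.
  monomial 2·x^1·y^1 ↦ 2·X^1·Y^1·Z^1.
  monomial -1·x^1·y^0 ↦ -1·X^1·Y^0·Z^2.
  monomial 2·x^0·y^3 ↦ 2·X^0·Y^3·Z^0.
  monomial 2·x^0·y^2 ↦ 2·X^0·Y^2·Z^1.
  monomial -1·x^0·y^1 ↦ -1·X^0·Y^1·Z^2.
  monomial 2·x^0·y^0 ↦ 2·X^0·Y^0·Z^3.
Collecting: F(X, Y, Z) = X**3 - 2*X**2*Y - 2*X**2*Z + X*Y**2 + 2*X*Y*Z - X*Z**2 + 2*Y**3 + 2*Y**2*Z - Y*Z**2 + 2*Z**3.


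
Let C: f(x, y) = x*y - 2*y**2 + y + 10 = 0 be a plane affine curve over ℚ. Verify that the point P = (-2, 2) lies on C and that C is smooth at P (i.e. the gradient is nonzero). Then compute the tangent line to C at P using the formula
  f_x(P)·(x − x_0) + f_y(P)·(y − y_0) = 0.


Tangent line at P: 2*x - 9*y + 22 = 0.

Step 1: f(-2, 2) = 0, so P lies on C.
Step 2: partial derivatives
  f_x(x, y) = y, f_y(x, y) = x - 4*y + 1.
  f_x(P) = 2, f_y(P) = -9 (gradient nonzero, so P is smooth).
Step 3: tangent line at P: 2·(x − -2) + -9·(y − 2) = 0.
Expanding: 2*x - 9*y + 22 = 0.


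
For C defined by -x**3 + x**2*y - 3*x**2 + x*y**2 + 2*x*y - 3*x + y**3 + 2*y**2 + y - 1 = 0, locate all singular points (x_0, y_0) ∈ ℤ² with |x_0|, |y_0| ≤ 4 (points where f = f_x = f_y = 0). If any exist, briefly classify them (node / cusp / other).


Singular points: {(-1, 0)}; classification: cusp.

Compute partial derivatives:
  f_x = -3*x**2 + 2*x*y - 6*x + y**2 + 2*y - 3.
  f_y = x**2 + 2*x*y + 2*x + 3*y**2 + 4*y + 1.
Scan x_0 ∈ {−4, ..., 4}. For each x_0, f_y(x_0, y) is a polynomial in y; find its integer roots y ∈ {−4, ..., 4}, then test f_x and f at those candidates.
  x = -4: f_y(-4, y) = 3*y**2 - 4*y + 9; no integer root y with |y| ≤ 4.
  x = -3: f_y(-3, y) = 3*y**2 - 2*y + 4; no integer root y with |y| ≤ 4.
  x = -2: f_y(-2, y) = 3*y**2 + 1; no integer root y with |y| ≤ 4.
  x = -1: f_y(-1, y) = 3*y**2 + 2*y; vanishes at y ∈ {0}. (-1, 0): f_x = 0, f = 0 — SINGULAR.
  x = 0: f_y(0, y) = 3*y**2 + 4*y + 1; vanishes at y ∈ {-1}. (0, -1): f_x = -4 ≠ 0.
  x = 1: f_y(1, y) = 3*y**2 + 6*y + 4; no integer root y with |y| ≤ 4.
  x = 2: f_y(2, y) = 3*y**2 + 8*y + 9; no integer root y with |y| ≤ 4.
  x = 3: f_y(3, y) = 3*y**2 + 10*y + 16; no integer root y with |y| ≤ 4.
  x = 4: f_y(4, y) = 3*y**2 + 12*y + 25; no integer root y with |y| ≤ 4.
Only singular point on the grid: (-1, 0).
Classify: substitute x = -1 + u, y = 0 + v and expand: f = -u**3 + u**2*v + u*v**2 + v**3 + v**2.
No constant or linear terms (consistent with a singular point). Quadratic part: v**2. Cubic part: -u**3 + u**2*v + u*v**2 + v**3.
The quadratic part v**2 is a perfect square, so there is a single (double) tangent line v = 0, i.e. y = 0. Restricting the cubic part to that line (v = 0) leaves -u**3 ≠ 0, so f is not divisible by v and the branch is v² ≈ u**3 to lowest order — this is a cusp.
Classification: cusp.


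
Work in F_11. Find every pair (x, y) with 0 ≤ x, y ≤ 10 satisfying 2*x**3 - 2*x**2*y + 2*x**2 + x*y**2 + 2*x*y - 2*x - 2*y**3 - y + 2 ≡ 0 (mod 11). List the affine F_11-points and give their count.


Affine F_11-points: {(0, 3), (0, 5), (1, 3), (2, 0), (4, 0), (4, 5), (4, 8), (6, 6), (7, 8), (9, 10)}; count = 10.

For each of the 121 pairs (x, y) ∈ F_11², evaluate f(x, y) mod 11. Record the zeros.
  x = 0: [0↦2, 1↦10, 2↦6, 3↦0, 4↦2, 5↦0, 6↦4, 7↦2, 8↦4, 9↦9, 10↦5]  zeros at y ∈ {3, 5}
  x = 1: [0↦4, 1↦2, 2↦1, 3↦0, 4↦9, 5↦5, 6↦9, 7↦9, 8↦4, 9↦4, 10↦8]  zeros at y ∈ {3}
  x = 2: [0↦0, 1↦6, 2↦4, 3↦4, 4↦5, 5↦6, 6↦6, 7↦4, 8↦10, 9↦1, 10↦9]  zeros at y ∈ {0}
  x = 3: [0↦2, 1↦1, 2↦5, 3↦2, 4↦2, 5↦4, 6↦7, 7↦10, 8↦1, 9↦1, 10↦9]  zeros at y ∈ ∅
  x = 4: [0↦0, 1↦10, 2↦5, 3↦6, 4↦1, 5↦0, 6↦2, 7↦6, 8↦0, 9↦5, 10↦9]  zeros at y ∈ {0, 5, 8}
  x = 5: [0↦6, 1↦1, 2↦5, 3↦6, 4↦3, 5↦6, 6↦3, 7↦4, 8↦8, 9↦3, 10↦10]  zeros at y ∈ ∅
  x = 6: [0↦10, 1↦8, 2↦6, 3↦3, 4↦9, 5↦1, 6↦0, 7↦5, 8↦4, 9↦7, 10↦2]  zeros at y ∈ {6}
  x = 7: [0↦2, 1↦10, 2↦9, 3↦9, 4↦9, 5↦8, 6↦5, 7↦10, 8↦0, 9↦7, 10↦8]  zeros at y ∈ {8}
  x = 8: [0↦5, 1↦8, 2↦4, 3↦3, 4↦4, 5↦6, 6↦8, 7↦9, 8↦8, 9↦4, 10↦7]  zeros at y ∈ ∅
  x = 9: [0↦9, 1↦3, 2↦3, 3↦8, 4↦6, 5↦7, 6↦10, 7↦3, 8↦7, 9↦10, 10↦0]  zeros at y ∈ {10}
  x = 10: [0↦4, 1↦7, 2↦7, 3↦3, 4↦5, 5↦1, 6↦1, 7↦4, 8↦9, 9↦4, 10↦10]  zeros at y ∈ ∅
Collecting zeros: affine points = {(0, 3), (0, 5), (1, 3), (2, 0), (4, 0), (4, 5), (4, 8), (6, 6), (7, 8), (9, 10)}.
Total count |C(F_11)_aff| = 10.


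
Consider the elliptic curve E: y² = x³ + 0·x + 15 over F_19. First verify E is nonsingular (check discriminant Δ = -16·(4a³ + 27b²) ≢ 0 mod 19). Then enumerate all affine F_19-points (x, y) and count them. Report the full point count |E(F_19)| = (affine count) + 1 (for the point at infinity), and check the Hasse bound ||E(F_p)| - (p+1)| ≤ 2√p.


Affine points = {(1, 4), (1, 15), (2, 2), (2, 17), (3, 2), (3, 17), (5, 8), (5, 11), (7, 4), (7, 15), (11, 4), (11, 15), (14, 2), (14, 17), (16, 8), (16, 11), (17, 8), (17, 11)}; affine count = 18; |E(F_19)| = 19.

Discriminant check: Δ ∝ 4a³ + 27b² = 4·0³ + 27·15² = 4·0 + 27·225 ≡ 14 (mod 19). Nonzero ⇒ E is nonsingular.
For each x ∈ F_19, compute rhs = x³ + 0·x + 15 mod 19, then count y ∈ F_19 with y² ≡ rhs.
  x = 0: rhs = 15, matching y values: none (0 points).
  x = 1: rhs = 16, matching y values: 4, 15 (2 points).
  x = 2: rhs = 4, matching y values: 2, 17 (2 points).
  x = 3: rhs = 4, matching y values: 2, 17 (2 points).
  x = 4: rhs = 3, matching y values: none (0 points).
  x = 5: rhs = 7, matching y values: 8, 11 (2 points).
  x = 6: rhs = 3, matching y values: none (0 points).
  x = 7: rhs = 16, matching y values: 4, 15 (2 points).
  x = 8: rhs = 14, matching y values: none (0 points).
  x = 9: rhs = 3, matching y values: none (0 points).
  x = 10: rhs = 8, matching y values: none (0 points).
  x = 11: rhs = 16, matching y values: 4, 15 (2 points).
  x = 12: rhs = 14, matching y values: none (0 points).
  x = 13: rhs = 8, matching y values: none (0 points).
  x = 14: rhs = 4, matching y values: 2, 17 (2 points).
  x = 15: rhs = 8, matching y values: none (0 points).
  x = 16: rhs = 7, matching y values: 8, 11 (2 points).
  x = 17: rhs = 7, matching y values: 8, 11 (2 points).
  x = 18: rhs = 14, matching y values: none (0 points).
Total affine count: 18.
Full point count |E(F_19)| = 18 + 1 = 19.
Hasse bound: |19 − (19+1)| = |-1| = 1 ≤ 2√19 ≈ 8.7178 ✓.


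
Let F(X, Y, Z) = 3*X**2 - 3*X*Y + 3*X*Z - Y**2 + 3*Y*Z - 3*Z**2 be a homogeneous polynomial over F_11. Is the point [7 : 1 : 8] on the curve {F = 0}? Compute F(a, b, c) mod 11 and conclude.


F(7,1,8) ≡ 4 (mod 11); P is NOT on the curve.

Evaluate F(7, 1, 8) term-by-term (mod 11).
  3*X**2 ↦ 3·49·1·1 = 147
  -3*X*Y ↦ -3·7·1·1 = -21
  3*X*Z ↦ 3·7·1·8 = 168
  -Y**2 ↦ -1·1·1·1 = -1
  3*Y*Z ↦ 3·1·1·8 = 24
  -3*Z**2 ↦ -3·1·1·64 = -192
Sum: F(7, 1, 8) = (147) + (-21) + (168) + (-1) + (24) + (-192) = 125.
Reducing mod 11: 125 ≡ 4 (mod 11).
Since F(a, b, c) ≡ 4 ≠ 0 (mod 11), P does NOT lie on the curve.


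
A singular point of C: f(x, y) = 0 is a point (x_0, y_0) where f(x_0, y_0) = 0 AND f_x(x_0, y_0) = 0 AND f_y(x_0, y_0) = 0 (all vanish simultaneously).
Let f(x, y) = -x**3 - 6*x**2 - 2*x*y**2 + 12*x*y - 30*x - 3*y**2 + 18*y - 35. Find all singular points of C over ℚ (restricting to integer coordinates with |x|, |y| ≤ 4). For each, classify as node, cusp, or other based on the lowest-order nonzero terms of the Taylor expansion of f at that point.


Singular points: {(-2, 3)}; classification: cusp.

Compute partial derivatives:
  f_x = -3*x**2 - 12*x - 2*y**2 + 12*y - 30.
  f_y = -4*x*y + 12*x - 6*y + 18.
Scan x_0 ∈ {−4, ..., 4}. For each x_0, f_y(x_0, y) is a polynomial in y; find its integer roots y ∈ {−4, ..., 4}, then test f_x and f at those candidates.
  x = -4: f_y(-4, y) = 10*y - 30; vanishes at y ∈ {3}. (-4, 3): f_x = -12 ≠ 0.
  x = -3: f_y(-3, y) = 6*y - 18; vanishes at y ∈ {3}. (-3, 3): f_x = -3 ≠ 0.
  x = -2: f_y(-2, y) = 2*y - 6; vanishes at y ∈ {3}. (-2, 3): f_x = 0, f = 0 — SINGULAR.
  x = -1: f_y(-1, y) = 6 - 2*y; vanishes at y ∈ {3}. (-1, 3): f_x = -3 ≠ 0.
  x = 0: f_y(0, y) = 18 - 6*y; vanishes at y ∈ {3}. (0, 3): f_x = -12 ≠ 0.
  x = 1: f_y(1, y) = 30 - 10*y; vanishes at y ∈ {3}. (1, 3): f_x = -27 ≠ 0.
  x = 2: f_y(2, y) = 42 - 14*y; vanishes at y ∈ {3}. (2, 3): f_x = -48 ≠ 0.
  x = 3: f_y(3, y) = 54 - 18*y; vanishes at y ∈ {3}. (3, 3): f_x = -75 ≠ 0.
  x = 4: f_y(4, y) = 66 - 22*y; vanishes at y ∈ {3}. (4, 3): f_x = -108 ≠ 0.
Only singular point on the grid: (-2, 3).
Classify: substitute x = -2 + u, y = 3 + v and expand: f = -u**3 - 2*u*v**2 + v**2.
No constant or linear terms (consistent with a singular point). Quadratic part: v**2. Cubic part: -u**3 - 2*u*v**2.
The quadratic part v**2 is a perfect square, so there is a single (double) tangent line v = 0, i.e. y = 3. Restricting the cubic part to that line (v = 0) leaves -u**3 ≠ 0, so f is not divisible by v and the branch is v² ≈ u**3 to lowest order — this is a cusp.
Classification: cusp.


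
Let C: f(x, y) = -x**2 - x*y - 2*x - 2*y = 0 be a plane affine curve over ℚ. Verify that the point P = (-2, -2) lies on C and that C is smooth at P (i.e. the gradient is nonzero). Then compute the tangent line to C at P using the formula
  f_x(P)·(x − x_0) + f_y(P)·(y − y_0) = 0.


Tangent line at P: 4*x + 8 = 0.

Step 1: f(-2, -2) = 0, so P lies on C.
Step 2: partial derivatives
  f_x(x, y) = -2*x - y - 2, f_y(x, y) = -x - 2.
  f_x(P) = 4, f_y(P) = 0 (gradient nonzero, so P is smooth).
Step 3: tangent line at P: 4·(x − -2) + 0·(y − -2) = 0.
Expanding: 4*x + 8 = 0.


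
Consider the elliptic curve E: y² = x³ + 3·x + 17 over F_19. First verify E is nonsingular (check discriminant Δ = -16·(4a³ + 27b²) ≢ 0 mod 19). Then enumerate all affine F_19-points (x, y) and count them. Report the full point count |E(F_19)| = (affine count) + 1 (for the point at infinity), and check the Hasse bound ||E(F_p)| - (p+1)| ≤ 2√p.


Affine points = {(0, 6), (0, 13), (4, 6), (4, 13), (5, 9), (5, 10), (6, 2), (6, 17), (7, 1), (7, 18), (13, 7), (13, 12), (15, 6), (15, 13), (16, 0)}; affine count = 15; |E(F_19)| = 16.

Discriminant check: Δ ∝ 4a³ + 27b² = 4·3³ + 27·17² = 4·27 + 27·289 ≡ 7 (mod 19). Nonzero ⇒ E is nonsingular.
For each x ∈ F_19, compute rhs = x³ + 3·x + 17 mod 19, then count y ∈ F_19 with y² ≡ rhs.
  x = 0: rhs = 17, matching y values: 6, 13 (2 points).
  x = 1: rhs = 2, matching y values: none (0 points).
  x = 2: rhs = 12, matching y values: none (0 points).
  x = 3: rhs = 15, matching y values: none (0 points).
  x = 4: rhs = 17, matching y values: 6, 13 (2 points).
  x = 5: rhs = 5, matching y values: 9, 10 (2 points).
  x = 6: rhs = 4, matching y values: 2, 17 (2 points).
  x = 7: rhs = 1, matching y values: 1, 18 (2 points).
  x = 8: rhs = 2, matching y values: none (0 points).
  x = 9: rhs = 13, matching y values: none (0 points).
  x = 10: rhs = 2, matching y values: none (0 points).
  x = 11: rhs = 13, matching y values: none (0 points).
  x = 12: rhs = 14, matching y values: none (0 points).
  x = 13: rhs = 11, matching y values: 7, 12 (2 points).
  x = 14: rhs = 10, matching y values: none (0 points).
  x = 15: rhs = 17, matching y values: 6, 13 (2 points).
  x = 16: rhs = 0, matching y values: 0 (1 points).
  x = 17: rhs = 3, matching y values: none (0 points).
  x = 18: rhs = 13, matching y values: none (0 points).
Total affine count: 15.
Full point count |E(F_19)| = 15 + 1 = 16.
Hasse bound: |16 − (19+1)| = |-4| = 4 ≤ 2√19 ≈ 8.7178 ✓.


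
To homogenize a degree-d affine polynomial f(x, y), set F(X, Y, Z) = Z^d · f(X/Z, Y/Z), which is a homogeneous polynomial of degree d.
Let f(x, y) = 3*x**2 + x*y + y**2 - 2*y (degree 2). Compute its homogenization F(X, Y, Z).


F(X, Y, Z) = 3*X**2 + X*Y + Y**2 - 2*Y*Z

deg(f) = 2.
Substitute x = X/Z, y = Y/Z into f, then multiply by Z^2.
  monomial 3·x^2·y^0 ↦ 3·X^2·Y^0·Z^0.
  monomial 1·x^1·y^1 ↦ 1·X^1·Y^1·Z^0.
  monomial 1·x^0·y^2 ↦ 1·X^0·Y^2·Z^0.
  monomial -2·x^0·y^1 ↦ -2·X^0·Y^1·Z^1.
Collecting: F(X, Y, Z) = 3*X**2 + X*Y + Y**2 - 2*Y*Z.


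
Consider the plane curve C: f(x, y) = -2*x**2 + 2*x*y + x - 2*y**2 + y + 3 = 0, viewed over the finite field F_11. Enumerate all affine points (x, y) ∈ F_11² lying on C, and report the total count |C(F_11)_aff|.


Affine F_11-points: {(0, 7), (0, 10), (1, 2), (1, 5), (2, 1), (2, 7), (5, 1), (5, 10), (7, 0), (7, 2), (10, 0), (10, 5)}; count = 12.

For each of the 121 pairs (x, y) ∈ F_11², evaluate f(x, y) mod 11. Record the zeros.
  x = 0: [0↦3, 1↦2, 2↦8, 3↦10, 4↦8, 5↦2, 6↦3, 7↦0, 8↦4, 9↦4, 10↦0]  zeros at y ∈ {7, 10}
  x = 1: [0↦2, 1↦3, 2↦0, 3↦4, 4↦4, 5↦0, 6↦3, 7↦2, 8↦8, 9↦10, 10↦8]  zeros at y ∈ {2, 5}
  x = 2: [0↦8, 1↦0, 2↦10, 3↦5, 4↦7, 5↦5, 6↦10, 7↦0, 8↦8, 9↦1, 10↦1]  zeros at y ∈ {1, 7}
  x = 3: [0↦10, 1↦4, 2↦5, 3↦2, 4↦6, 5↦6, 6↦2, 7↦5, 8↦4, 9↦10, 10↦1]  zeros at y ∈ ∅
  x = 4: [0↦8, 1↦4, 2↦7, 3↦6, 4↦1, 5↦3, 6↦1, 7↦6, 8↦7, 9↦4, 10↦8]  zeros at y ∈ ∅
  x = 5: [0↦2, 1↦0, 2↦5, 3↦6, 4↦3, 5↦7, 6↦7, 7↦3, 8↦6, 9↦5, 10↦0]  zeros at y ∈ {1, 10}
  x = 6: [0↦3, 1↦3, 2↦10, 3↦2, 4↦1, 5↦7, 6↦9, 7↦7, 8↦1, 9↦2, 10↦10]  zeros at y ∈ ∅
  x = 7: [0↦0, 1↦2, 2↦0, 3↦5, 4↦6, 5↦3, 6↦7, 7↦7, 8↦3, 9↦6, 10↦5]  zeros at y ∈ {0, 2}
  x = 8: [0↦4, 1↦8, 2↦8, 3↦4, 4↦7, 5↦6, 6↦1, 7↦3, 8↦1, 9↦6, 10↦7]  zeros at y ∈ ∅
  x = 9: [0↦4, 1↦10, 2↦1, 3↦10, 4↦4, 5↦5, 6↦2, 7↦6, 8↦6, 9↦2, 10↦5]  zeros at y ∈ ∅
  x = 10: [0↦0, 1↦8, 2↦1, 3↦1, 4↦8, 5↦0, 6↦10, 7↦5, 8↦7, 9↦5, 10↦10]  zeros at y ∈ {0, 5}
Collecting zeros: affine points = {(0, 7), (0, 10), (1, 2), (1, 5), (2, 1), (2, 7), (5, 1), (5, 10), (7, 0), (7, 2), (10, 0), (10, 5)}.
Total count |C(F_11)_aff| = 12.


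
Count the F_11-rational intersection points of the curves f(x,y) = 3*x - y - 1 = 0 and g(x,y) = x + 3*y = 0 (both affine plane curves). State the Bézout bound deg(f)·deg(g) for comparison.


Common zeros: {(8, 1)}; count = 1; Bézout bound = 1.

deg(f) = 1, deg(g) = 1, so Bézout bound = 1.
Scan x ∈ F_11. For each x, list the y ∈ F_11 with f(x, y) ≡ 0 and those with g(x, y) ≡ 0 (mod 11); the common zeros in that column are the intersection.
  x = 0: f ≡ 0 at y ∈ {10}; g ≡ 0 at y ∈ {0}; common: ∅.
  x = 1: f ≡ 0 at y ∈ {2}; g ≡ 0 at y ∈ {7}; common: ∅.
  x = 2: f ≡ 0 at y ∈ {5}; g ≡ 0 at y ∈ {3}; common: ∅.
  x = 3: f ≡ 0 at y ∈ {8}; g ≡ 0 at y ∈ {10}; common: ∅.
  x = 4: f ≡ 0 at y ∈ {0}; g ≡ 0 at y ∈ {6}; common: ∅.
  x = 5: f ≡ 0 at y ∈ {3}; g ≡ 0 at y ∈ {2}; common: ∅.
  x = 6: f ≡ 0 at y ∈ {6}; g ≡ 0 at y ∈ {9}; common: ∅.
  x = 7: f ≡ 0 at y ∈ {9}; g ≡ 0 at y ∈ {5}; common: ∅.
  x = 8: f ≡ 0 at y ∈ {1}; g ≡ 0 at y ∈ {1}; common: {1}.
  x = 9: f ≡ 0 at y ∈ {4}; g ≡ 0 at y ∈ {8}; common: ∅.
  x = 10: f ≡ 0 at y ∈ {7}; g ≡ 0 at y ∈ {4}; common: ∅.
Collecting: common zeros = {(8, 1)}, so the count is 1.
Comparison with the Bézout bound: 1 ≤ 1 = deg(f)·deg(g), as expected for curves with no common component (the bound is attained).


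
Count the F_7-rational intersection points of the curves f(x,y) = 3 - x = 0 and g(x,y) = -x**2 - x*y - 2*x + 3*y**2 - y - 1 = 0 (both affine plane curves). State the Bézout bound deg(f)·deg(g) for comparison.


Common zeros: ∅; count = 0; Bézout bound = 2.

deg(f) = 1, deg(g) = 2, so Bézout bound = 2.
Scan x ∈ F_7. For each x, list the y ∈ F_7 with f(x, y) ≡ 0 and those with g(x, y) ≡ 0 (mod 7); the common zeros in that column are the intersection.
  x = 0: f ≡ 0 at y ∈ ∅; g ≡ 0 at y ∈ ∅; common: ∅.
  x = 1: f ≡ 0 at y ∈ ∅; g ≡ 0 at y ∈ ∅; common: ∅.
  x = 2: f ≡ 0 at y ∈ ∅; g ≡ 0 at y ∈ ∅; common: ∅.
  x = 3: f ≡ 0 at y ∈ {0, 1, 2, 3, 4, 5, 6}; g ≡ 0 at y ∈ ∅; common: ∅.
  x = 4: f ≡ 0 at y ∈ ∅; g ≡ 0 at y ∈ ∅; common: ∅.
  x = 5: f ≡ 0 at y ∈ ∅; g ≡ 0 at y ∈ ∅; common: ∅.
  x = 6: f ≡ 0 at y ∈ ∅; g ≡ 0 at y ∈ {0}; common: ∅.
Collecting: common zeros = ∅, so the count is 0.
Comparison with the Bézout bound: 0 ≤ 2 = deg(f)·deg(g), as expected for curves with no common component (the affine F_7-count falls short of the bound because intersections may lie at infinity, over extension fields, or carry multiplicity).


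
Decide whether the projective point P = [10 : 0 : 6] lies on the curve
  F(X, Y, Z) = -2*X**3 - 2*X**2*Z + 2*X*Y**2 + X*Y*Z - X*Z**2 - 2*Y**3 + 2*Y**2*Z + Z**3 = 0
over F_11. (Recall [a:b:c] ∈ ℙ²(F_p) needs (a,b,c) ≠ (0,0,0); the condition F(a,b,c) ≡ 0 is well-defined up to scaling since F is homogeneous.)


F(10,0,6) ≡ 0 (mod 11); P is on the curve.

Evaluate F(10, 0, 6) term-by-term (mod 11).
  -2*X**3 ↦ -2·1000·1·1 = -2000
  -2*X**2*Z ↦ -2·100·1·6 = -1200
  2*X*Y**2 ↦ 2·10·0·1 = 0
  X*Y*Z ↦ 1·10·0·6 = 0
  -X*Z**2 ↦ -1·10·1·36 = -360
  -2*Y**3 ↦ -2·1·0·1 = 0
  2*Y**2*Z ↦ 2·1·0·6 = 0
  Z**3 ↦ 1·1·1·216 = 216
Sum: F(10, 0, 6) = (-2000) + (-1200) + (0) + (0) + (-360) + (0) + (0) + (216) = -3344.
Reducing mod 11: -3344 ≡ 0 (mod 11).
Since F(a, b, c) ≡ 0 (mod 11), P lies on the curve.


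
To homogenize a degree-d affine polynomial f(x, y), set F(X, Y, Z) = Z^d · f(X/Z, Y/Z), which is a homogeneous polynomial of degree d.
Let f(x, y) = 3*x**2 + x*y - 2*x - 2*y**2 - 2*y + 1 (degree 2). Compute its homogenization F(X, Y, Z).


F(X, Y, Z) = 3*X**2 + X*Y - 2*X*Z - 2*Y**2 - 2*Y*Z + Z**2

deg(f) = 2.
Substitute x = X/Z, y = Y/Z into f, then multiply by Z^2.
  monomial 3·x^2·y^0 ↦ 3·X^2·Y^0·Z^0.
  monomial 1·x^1·y^1 ↦ 1·X^1·Y^1·Z^0.
  monomial -2·x^1·y^0 ↦ -2·X^1·Y^0·Z^1.
  monomial -2·x^0·y^2 ↦ -2·X^0·Y^2·Z^0.
  monomial -2·x^0·y^1 ↦ -2·X^0·Y^1·Z^1.
  monomial 1·x^0·y^0 ↦ 1·X^0·Y^0·Z^2.
Collecting: F(X, Y, Z) = 3*X**2 + X*Y - 2*X*Z - 2*Y**2 - 2*Y*Z + Z**2.


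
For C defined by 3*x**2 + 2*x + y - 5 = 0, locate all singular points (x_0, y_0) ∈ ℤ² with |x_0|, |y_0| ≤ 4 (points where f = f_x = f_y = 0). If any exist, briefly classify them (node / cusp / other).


No singular points in the scanned grid; C is smooth there.

Compute partial derivatives:
  f_x = 6*x + 2.
  f_y = 1.
f_y = 1 is a nonzero constant, so f_y never vanishes: no point (x, y) can satisfy f = f_x = f_y = 0. In particular no (x, y) ∈ {−4, ..., 4}² is singular; the curve is smooth.


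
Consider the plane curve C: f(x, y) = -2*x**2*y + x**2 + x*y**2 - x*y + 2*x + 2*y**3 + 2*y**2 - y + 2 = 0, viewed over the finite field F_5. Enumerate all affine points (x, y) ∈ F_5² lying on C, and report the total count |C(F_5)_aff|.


Affine F_5-points: {(0, 1), (1, 0), (1, 2), (1, 4), (2, 0), (2, 1), (2, 2), (3, 3)}; count = 8.

For each of the 25 pairs (x, y) ∈ F_5², evaluate f(x, y) mod 5. Record the zeros.
  x = 0: [0↦2, 1↦0, 2↦4, 3↦1, 4↦3]  zeros at y ∈ {1}
  x = 1: [0↦0, 1↦1, 2↦0, 3↦4, 4↦0]  zeros at y ∈ {0, 2, 4}
  x = 2: [0↦0, 1↦0, 2↦0, 3↦2, 4↦3]  zeros at y ∈ {0, 1, 2}
  x = 3: [0↦2, 1↦2, 2↦4, 3↦0, 4↦2]  zeros at y ∈ {3}
  x = 4: [0↦1, 1↦2, 2↦2, 3↦3, 4↦2]  zeros at y ∈ ∅
Collecting zeros: affine points = {(0, 1), (1, 0), (1, 2), (1, 4), (2, 0), (2, 1), (2, 2), (3, 3)}.
Total count |C(F_5)_aff| = 8.


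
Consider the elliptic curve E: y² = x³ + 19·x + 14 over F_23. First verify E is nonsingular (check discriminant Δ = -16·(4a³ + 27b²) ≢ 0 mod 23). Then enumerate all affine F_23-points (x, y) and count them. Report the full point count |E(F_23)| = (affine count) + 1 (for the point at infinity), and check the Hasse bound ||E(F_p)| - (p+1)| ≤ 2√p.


Affine points = {(3, 11), (3, 12), (4, 4), (4, 19), (5, 2), (5, 21), (10, 10), (10, 13), (11, 6), (11, 17), (17, 11), (17, 12), (18, 1), (18, 22), (19, 9), (19, 14)}; affine count = 16; |E(F_23)| = 17.

Discriminant check: Δ ∝ 4a³ + 27b² = 4·19³ + 27·14² = 4·6859 + 27·196 ≡ 22 (mod 23). Nonzero ⇒ E is nonsingular.
For each x ∈ F_23, compute rhs = x³ + 19·x + 14 mod 23, then count y ∈ F_23 with y² ≡ rhs.
  x = 0: rhs = 14, matching y values: none (0 points).
  x = 1: rhs = 11, matching y values: none (0 points).
  x = 2: rhs = 14, matching y values: none (0 points).
  x = 3: rhs = 6, matching y values: 11, 12 (2 points).
  x = 4: rhs = 16, matching y values: 4, 19 (2 points).
  x = 5: rhs = 4, matching y values: 2, 21 (2 points).
  x = 6: rhs = 22, matching y values: none (0 points).
  x = 7: rhs = 7, matching y values: none (0 points).
  x = 8: rhs = 11, matching y values: none (0 points).
  x = 9: rhs = 17, matching y values: none (0 points).
  x = 10: rhs = 8, matching y values: 10, 13 (2 points).
  x = 11: rhs = 13, matching y values: 6, 17 (2 points).
  x = 12: rhs = 15, matching y values: none (0 points).
  x = 13: rhs = 20, matching y values: none (0 points).
  x = 14: rhs = 11, matching y values: none (0 points).
  x = 15: rhs = 17, matching y values: none (0 points).
  x = 16: rhs = 21, matching y values: none (0 points).
  x = 17: rhs = 6, matching y values: 11, 12 (2 points).
  x = 18: rhs = 1, matching y values: 1, 22 (2 points).
  x = 19: rhs = 12, matching y values: 9, 14 (2 points).
  x = 20: rhs = 22, matching y values: none (0 points).
  x = 21: rhs = 14, matching y values: none (0 points).
  x = 22: rhs = 17, matching y values: none (0 points).
Total affine count: 16.
Full point count |E(F_23)| = 16 + 1 = 17.
Hasse bound: |17 − (23+1)| = |-7| = 7 ≤ 2√23 ≈ 9.5917 ✓.


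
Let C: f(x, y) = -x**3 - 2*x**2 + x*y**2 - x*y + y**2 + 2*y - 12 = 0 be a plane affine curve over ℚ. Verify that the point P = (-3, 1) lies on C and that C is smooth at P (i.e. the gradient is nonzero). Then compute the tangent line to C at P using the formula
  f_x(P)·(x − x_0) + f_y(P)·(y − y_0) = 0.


Tangent line at P: -15*x + y - 46 = 0.

Step 1: f(-3, 1) = 0, so P lies on C.
Step 2: partial derivatives
  f_x(x, y) = -3*x**2 - 4*x + y**2 - y, f_y(x, y) = 2*x*y - x + 2*y + 2.
  f_x(P) = -15, f_y(P) = 1 (gradient nonzero, so P is smooth).
Step 3: tangent line at P: -15·(x − -3) + 1·(y − 1) = 0.
Expanding: -15*x + y - 46 = 0.


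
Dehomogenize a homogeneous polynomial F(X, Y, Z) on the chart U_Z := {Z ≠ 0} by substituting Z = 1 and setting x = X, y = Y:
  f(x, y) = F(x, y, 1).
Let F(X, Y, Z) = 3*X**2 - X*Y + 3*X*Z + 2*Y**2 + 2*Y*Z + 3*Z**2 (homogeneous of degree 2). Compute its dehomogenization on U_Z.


f(x, y) = 3*x**2 - x*y + 3*x + 2*y**2 + 2*y + 3

On U_Z we set Z = 1. Each monomial c·X^i·Y^j·Z^k in F becomes c·x^i·y^j·1^k = c·x^i·y^j.
Substituting Z = 1: F(X, Y, 1) = 3*x**2 - x*y + 3*x + 2*y**2 + 2*y + 3.
Note: deg(f) ≤ deg(F) = 2; strict inequality happens when F is divisible by Z (lost terms).


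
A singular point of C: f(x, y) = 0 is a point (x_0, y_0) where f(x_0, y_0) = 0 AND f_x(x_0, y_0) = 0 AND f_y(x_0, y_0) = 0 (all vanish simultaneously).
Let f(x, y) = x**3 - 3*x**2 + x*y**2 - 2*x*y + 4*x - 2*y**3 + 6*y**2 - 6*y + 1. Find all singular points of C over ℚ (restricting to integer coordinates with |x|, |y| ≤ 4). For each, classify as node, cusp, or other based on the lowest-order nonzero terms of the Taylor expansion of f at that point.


Singular points: {(1, 1)}; classification: cusp.

Compute partial derivatives:
  f_x = 3*x**2 - 6*x + y**2 - 2*y + 4.
  f_y = 2*x*y - 2*x - 6*y**2 + 12*y - 6.
Scan x_0 ∈ {−4, ..., 4}. For each x_0, f_y(x_0, y) is a polynomial in y; find its integer roots y ∈ {−4, ..., 4}, then test f_x and f at those candidates.
  x = -4: f_y(-4, y) = -6*y**2 + 4*y + 2; vanishes at y ∈ {1}. (-4, 1): f_x = 75 ≠ 0.
  x = -3: f_y(-3, y) = -6*y**2 + 6*y; vanishes at y ∈ {0, 1}. (-3, 0): f_x = 49 ≠ 0; (-3, 1): f_x = 48 ≠ 0.
  x = -2: f_y(-2, y) = -6*y**2 + 8*y - 2; vanishes at y ∈ {1}. (-2, 1): f_x = 27 ≠ 0.
  x = -1: f_y(-1, y) = -6*y**2 + 10*y - 4; vanishes at y ∈ {1}. (-1, 1): f_x = 12 ≠ 0.
  x = 0: f_y(0, y) = -6*y**2 + 12*y - 6; vanishes at y ∈ {1}. (0, 1): f_x = 3 ≠ 0.
  x = 1: f_y(1, y) = -6*y**2 + 14*y - 8; vanishes at y ∈ {1}. (1, 1): f_x = 0, f = 0 — SINGULAR.
  x = 2: f_y(2, y) = -6*y**2 + 16*y - 10; vanishes at y ∈ {1}. (2, 1): f_x = 3 ≠ 0.
  x = 3: f_y(3, y) = -6*y**2 + 18*y - 12; vanishes at y ∈ {1, 2}. (3, 1): f_x = 12 ≠ 0; (3, 2): f_x = 13 ≠ 0.
  x = 4: f_y(4, y) = -6*y**2 + 20*y - 14; vanishes at y ∈ {1}. (4, 1): f_x = 27 ≠ 0.
Only singular point on the grid: (1, 1).
Classify: substitute x = 1 + u, y = 1 + v and expand: f = u**3 + u*v**2 - 2*v**3 + v**2.
No constant or linear terms (consistent with a singular point). Quadratic part: v**2. Cubic part: u**3 + u*v**2 - 2*v**3.
The quadratic part v**2 is a perfect square, so there is a single (double) tangent line v = 0, i.e. y = 1. Restricting the cubic part to that line (v = 0) leaves u**3 ≠ 0, so f is not divisible by v and the branch is v² ≈ -u**3 to lowest order — this is a cusp.
Classification: cusp.


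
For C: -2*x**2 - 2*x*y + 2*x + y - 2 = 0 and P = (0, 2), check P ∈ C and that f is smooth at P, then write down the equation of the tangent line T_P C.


Tangent line at P: -2*x + y - 2 = 0.

Step 1: f(0, 2) = 0, so P lies on C.
Step 2: partial derivatives
  f_x(x, y) = -4*x - 2*y + 2, f_y(x, y) = 1 - 2*x.
  f_x(P) = -2, f_y(P) = 1 (gradient nonzero, so P is smooth).
Step 3: tangent line at P: -2·(x − 0) + 1·(y − 2) = 0.
Expanding: -2*x + y - 2 = 0.


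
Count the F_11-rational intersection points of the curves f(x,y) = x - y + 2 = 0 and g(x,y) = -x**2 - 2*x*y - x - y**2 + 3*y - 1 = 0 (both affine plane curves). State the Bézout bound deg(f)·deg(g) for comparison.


Common zeros: ∅; count = 0; Bézout bound = 2.

deg(f) = 1, deg(g) = 2, so Bézout bound = 2.
Scan x ∈ F_11. For each x, list the y ∈ F_11 with f(x, y) ≡ 0 and those with g(x, y) ≡ 0 (mod 11); the common zeros in that column are the intersection.
  x = 0: f ≡ 0 at y ∈ {2}; g ≡ 0 at y ∈ {5, 9}; common: ∅.
  x = 1: f ≡ 0 at y ∈ {3}; g ≡ 0 at y ∈ {6}; common: ∅.
  x = 2: f ≡ 0 at y ∈ {4}; g ≡ 0 at y ∈ ∅; common: ∅.
  x = 3: f ≡ 0 at y ∈ {5}; g ≡ 0 at y ∈ {9, 10}; common: ∅.
  x = 4: f ≡ 0 at y ∈ {6}; g ≡ 0 at y ∈ ∅; common: ∅.
  x = 5: f ≡ 0 at y ∈ {7}; g ≡ 0 at y ∈ ∅; common: ∅.
  x = 6: f ≡ 0 at y ∈ {8}; g ≡ 0 at y ∈ ∅; common: ∅.
  x = 7: f ≡ 0 at y ∈ {9}; g ≡ 0 at y ∈ {3, 8}; common: ∅.
  x = 8: f ≡ 0 at y ∈ {10}; g ≡ 0 at y ∈ {3, 6}; common: ∅.
  x = 9: f ≡ 0 at y ∈ {0}; g ≡ 0 at y ∈ {8, 10}; common: ∅.
  x = 10: f ≡ 0 at y ∈ {1}; g ≡ 0 at y ∈ ∅; common: ∅.
Collecting: common zeros = ∅, so the count is 0.
Comparison with the Bézout bound: 0 ≤ 2 = deg(f)·deg(g), as expected for curves with no common component (the affine F_11-count falls short of the bound because intersections may lie at infinity, over extension fields, or carry multiplicity).


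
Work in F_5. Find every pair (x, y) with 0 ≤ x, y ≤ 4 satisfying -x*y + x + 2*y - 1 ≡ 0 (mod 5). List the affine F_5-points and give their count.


Affine F_5-points: {(0, 3), (1, 0), (3, 2), (4, 4)}; count = 4.

For each of the 25 pairs (x, y) ∈ F_5², evaluate f(x, y) mod 5. Record the zeros.
  x = 0: [0↦4, 1↦1, 2↦3, 3↦0, 4↦2]  zeros at y ∈ {3}
  x = 1: [0↦0, 1↦1, 2↦2, 3↦3, 4↦4]  zeros at y ∈ {0}
  x = 2: [0↦1, 1↦1, 2↦1, 3↦1, 4↦1]  zeros at y ∈ ∅
  x = 3: [0↦2, 1↦1, 2↦0, 3↦4, 4↦3]  zeros at y ∈ {2}
  x = 4: [0↦3, 1↦1, 2↦4, 3↦2, 4↦0]  zeros at y ∈ {4}
Collecting zeros: affine points = {(0, 3), (1, 0), (3, 2), (4, 4)}.
Total count |C(F_5)_aff| = 4.


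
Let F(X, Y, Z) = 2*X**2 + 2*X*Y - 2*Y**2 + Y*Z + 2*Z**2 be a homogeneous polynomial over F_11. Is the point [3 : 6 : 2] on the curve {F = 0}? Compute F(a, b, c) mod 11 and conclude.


F(3,6,2) ≡ 2 (mod 11); P is NOT on the curve.

Evaluate F(3, 6, 2) term-by-term (mod 11).
  2*X**2 ↦ 2·9·1·1 = 18
  2*X*Y ↦ 2·3·6·1 = 36
  -2*Y**2 ↦ -2·1·36·1 = -72
  Y*Z ↦ 1·1·6·2 = 12
  2*Z**2 ↦ 2·1·1·4 = 8
Sum: F(3, 6, 2) = (18) + (36) + (-72) + (12) + (8) = 2.
Reducing mod 11: 2 ≡ 2 (mod 11).
Since F(a, b, c) ≡ 2 ≠ 0 (mod 11), P does NOT lie on the curve.


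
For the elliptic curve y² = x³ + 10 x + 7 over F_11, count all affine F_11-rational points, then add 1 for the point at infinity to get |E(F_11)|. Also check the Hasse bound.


Affine points = {(3, 3), (3, 8), (4, 1), (4, 10), (8, 4), (8, 7), (9, 1), (9, 10)}; affine count = 8; |E(F_11)| = 9.

Discriminant check: Δ ∝ 4a³ + 27b² = 4·10³ + 27·7² = 4·1000 + 27·49 ≡ 10 (mod 11). Nonzero ⇒ E is nonsingular.
For each x ∈ F_11, compute rhs = x³ + 10·x + 7 mod 11, then count y ∈ F_11 with y² ≡ rhs.
  x = 0: rhs = 7, matching y values: none (0 points).
  x = 1: rhs = 7, matching y values: none (0 points).
  x = 2: rhs = 2, matching y values: none (0 points).
  x = 3: rhs = 9, matching y values: 3, 8 (2 points).
  x = 4: rhs = 1, matching y values: 1, 10 (2 points).
  x = 5: rhs = 6, matching y values: none (0 points).
  x = 6: rhs = 8, matching y values: none (0 points).
  x = 7: rhs = 2, matching y values: none (0 points).
  x = 8: rhs = 5, matching y values: 4, 7 (2 points).
  x = 9: rhs = 1, matching y values: 1, 10 (2 points).
  x = 10: rhs = 7, matching y values: none (0 points).
Total affine count: 8.
Full point count |E(F_11)| = 8 + 1 = 9.
Hasse bound: |9 − (11+1)| = |-3| = 3 ≤ 2√11 ≈ 6.6332 ✓.


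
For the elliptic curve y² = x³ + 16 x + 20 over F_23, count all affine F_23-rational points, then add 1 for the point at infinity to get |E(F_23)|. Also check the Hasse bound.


Affine points = {(3, 7), (3, 16), (5, 8), (5, 15), (8, 4), (8, 19), (11, 3), (11, 20), (12, 10), (12, 13), (15, 1), (15, 22), (16, 5), (16, 18), (21, 7), (21, 16), (22, 7), (22, 16)}; affine count = 18; |E(F_23)| = 19.

Discriminant check: Δ ∝ 4a³ + 27b² = 4·16³ + 27·20² = 4·4096 + 27·400 ≡ 21 (mod 23). Nonzero ⇒ E is nonsingular.
For each x ∈ F_23, compute rhs = x³ + 16·x + 20 mod 23, then count y ∈ F_23 with y² ≡ rhs.
  x = 0: rhs = 20, matching y values: none (0 points).
  x = 1: rhs = 14, matching y values: none (0 points).
  x = 2: rhs = 14, matching y values: none (0 points).
  x = 3: rhs = 3, matching y values: 7, 16 (2 points).
  x = 4: rhs = 10, matching y values: none (0 points).
  x = 5: rhs = 18, matching y values: 8, 15 (2 points).
  x = 6: rhs = 10, matching y values: none (0 points).
  x = 7: rhs = 15, matching y values: none (0 points).
  x = 8: rhs = 16, matching y values: 4, 19 (2 points).
  x = 9: rhs = 19, matching y values: none (0 points).
  x = 10: rhs = 7, matching y values: none (0 points).
  x = 11: rhs = 9, matching y values: 3, 20 (2 points).
  x = 12: rhs = 8, matching y values: 10, 13 (2 points).
  x = 13: rhs = 10, matching y values: none (0 points).
  x = 14: rhs = 21, matching y values: none (0 points).
  x = 15: rhs = 1, matching y values: 1, 22 (2 points).
  x = 16: rhs = 2, matching y values: 5, 18 (2 points).
  x = 17: rhs = 7, matching y values: none (0 points).
  x = 18: rhs = 22, matching y values: none (0 points).
  x = 19: rhs = 7, matching y values: none (0 points).
  x = 20: rhs = 14, matching y values: none (0 points).
  x = 21: rhs = 3, matching y values: 7, 16 (2 points).
  x = 22: rhs = 3, matching y values: 7, 16 (2 points).
Total affine count: 18.
Full point count |E(F_23)| = 18 + 1 = 19.
Hasse bound: |19 − (23+1)| = |-5| = 5 ≤ 2√23 ≈ 9.5917 ✓.


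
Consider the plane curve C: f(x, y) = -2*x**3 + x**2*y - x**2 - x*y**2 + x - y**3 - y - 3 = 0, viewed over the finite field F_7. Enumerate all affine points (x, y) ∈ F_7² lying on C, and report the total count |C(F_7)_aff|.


Affine F_7-points: {(0, 5), (1, 1), (2, 0), (2, 1), (2, 4), (3, 0), (4, 1), (4, 3), (4, 6), (5, 0), (5, 3), (5, 6), (6, 2), (6, 3)}; count = 14.

For each of the 49 pairs (x, y) ∈ F_7², evaluate f(x, y) mod 7. Record the zeros.
  x = 0: [0↦4, 1↦2, 2↦1, 3↦2, 4↦6, 5↦0, 6↦6]  zeros at y ∈ {5}
  x = 1: [0↦2, 1↦0, 2↦4, 3↦1, 4↦6, 5↦6, 6↦2]  zeros at y ∈ {1}
  x = 2: [0↦0, 1↦0, 2↦4, 3↦6, 4↦0, 5↦1, 6↦3]  zeros at y ∈ {0, 1, 4}
  x = 3: [0↦0, 1↦4, 2↦3, 3↦5, 4↦4, 5↦1, 6↦4]  zeros at y ∈ {0}
  x = 4: [0↦4, 1↦0, 2↦3, 3↦0, 4↦6, 5↦1, 6↦0]  zeros at y ∈ {1, 3, 6}
  x = 5: [0↦0, 1↦4, 2↦6, 3↦0, 4↦1, 5↦3, 6↦0]  zeros at y ∈ {0, 3, 6}
  x = 6: [0↦4, 1↦4, 2↦0, 3↦0, 4↦5, 5↦2, 6↦6]  zeros at y ∈ {2, 3}
Collecting zeros: affine points = {(0, 5), (1, 1), (2, 0), (2, 1), (2, 4), (3, 0), (4, 1), (4, 3), (4, 6), (5, 0), (5, 3), (5, 6), (6, 2), (6, 3)}.
Total count |C(F_7)_aff| = 14.


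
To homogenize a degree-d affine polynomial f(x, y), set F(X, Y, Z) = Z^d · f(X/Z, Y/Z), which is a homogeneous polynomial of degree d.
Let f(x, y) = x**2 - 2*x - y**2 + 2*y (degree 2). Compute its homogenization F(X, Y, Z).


F(X, Y, Z) = X**2 - 2*X*Z - Y**2 + 2*Y*Z

deg(f) = 2.
Substitute x = X/Z, y = Y/Z into f, then multiply by Z^2.
  monomial 1·x^2·y^0 ↦ 1·X^2·Y^0·Z^0.
  monomial -2·x^1·y^0 ↦ -2·X^1·Y^0·Z^1.
  monomial -1·x^0·y^2 ↦ -1·X^0·Y^2·Z^0.
  monomial 2·x^0·y^1 ↦ 2·X^0·Y^1·Z^1.
Collecting: F(X, Y, Z) = X**2 - 2*X*Z - Y**2 + 2*Y*Z.


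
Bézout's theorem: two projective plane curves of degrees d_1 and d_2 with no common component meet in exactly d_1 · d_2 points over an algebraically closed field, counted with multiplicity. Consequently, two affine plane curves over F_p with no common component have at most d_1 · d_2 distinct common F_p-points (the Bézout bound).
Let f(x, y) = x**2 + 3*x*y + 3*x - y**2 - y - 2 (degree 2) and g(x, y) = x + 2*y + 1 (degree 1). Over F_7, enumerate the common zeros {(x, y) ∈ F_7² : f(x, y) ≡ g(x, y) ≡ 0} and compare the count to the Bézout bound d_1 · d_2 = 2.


Common zeros: {(0, 3), (2, 2)}; count = 2; Bézout bound = 2.

deg(f) = 2, deg(g) = 1, so Bézout bound = 2.
Scan x ∈ F_7. For each x, list the y ∈ F_7 with f(x, y) ≡ 0 and those with g(x, y) ≡ 0 (mod 7); the common zeros in that column are the intersection.
  x = 0: f ≡ 0 at y ∈ {3}; g ≡ 0 at y ∈ {3}; common: {3}.
  x = 1: f ≡ 0 at y ∈ ∅; g ≡ 0 at y ∈ {6}; common: ∅.
  x = 2: f ≡ 0 at y ∈ {2, 3}; g ≡ 0 at y ∈ {2}; common: {2}.
  x = 3: f ≡ 0 at y ∈ {2, 6}; g ≡ 0 at y ∈ {5}; common: ∅.
  x = 4: f ≡ 0 at y ∈ {5, 6}; g ≡ 0 at y ∈ {1}; common: ∅.
  x = 5: f ≡ 0 at y ∈ ∅; g ≡ 0 at y ∈ {4}; common: ∅.
  x = 6: f ≡ 0 at y ∈ {5}; g ≡ 0 at y ∈ {0}; common: ∅.
Collecting: common zeros = {(0, 3), (2, 2)}, so the count is 2.
Comparison with the Bézout bound: 2 ≤ 2 = deg(f)·deg(g), as expected for curves with no common component (the bound is attained).


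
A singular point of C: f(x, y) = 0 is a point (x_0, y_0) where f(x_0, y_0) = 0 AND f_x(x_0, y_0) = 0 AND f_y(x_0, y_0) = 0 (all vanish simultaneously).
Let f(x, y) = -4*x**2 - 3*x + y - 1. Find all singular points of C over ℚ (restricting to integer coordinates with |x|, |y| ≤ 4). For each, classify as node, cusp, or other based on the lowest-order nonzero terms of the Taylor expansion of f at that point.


No singular points in the scanned grid; C is smooth there.

Compute partial derivatives:
  f_x = -8*x - 3.
  f_y = 1.
f_y = 1 is a nonzero constant, so f_y never vanishes: no point (x, y) can satisfy f = f_x = f_y = 0. In particular no (x, y) ∈ {−4, ..., 4}² is singular; the curve is smooth.


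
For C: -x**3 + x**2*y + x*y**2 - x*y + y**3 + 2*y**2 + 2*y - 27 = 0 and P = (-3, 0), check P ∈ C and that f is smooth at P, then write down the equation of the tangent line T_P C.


Tangent line at P: -27*x + 14*y - 81 = 0.

Step 1: f(-3, 0) = 0, so P lies on C.
Step 2: partial derivatives
  f_x(x, y) = -3*x**2 + 2*x*y + y**2 - y, f_y(x, y) = x**2 + 2*x*y - x + 3*y**2 + 4*y + 2.
  f_x(P) = -27, f_y(P) = 14 (gradient nonzero, so P is smooth).
Step 3: tangent line at P: -27·(x − -3) + 14·(y − 0) = 0.
Expanding: -27*x + 14*y - 81 = 0.


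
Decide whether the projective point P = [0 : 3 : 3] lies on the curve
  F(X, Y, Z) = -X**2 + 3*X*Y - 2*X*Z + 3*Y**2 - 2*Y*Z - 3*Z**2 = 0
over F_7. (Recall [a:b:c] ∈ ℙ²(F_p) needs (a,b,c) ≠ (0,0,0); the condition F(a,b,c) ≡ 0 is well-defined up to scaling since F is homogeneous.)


F(0,3,3) ≡ 3 (mod 7); P is NOT on the curve.

Evaluate F(0, 3, 3) term-by-term (mod 7).
  -X**2 ↦ -1·0·1·1 = 0
  3*X*Y ↦ 3·0·3·1 = 0
  -2*X*Z ↦ -2·0·1·3 = 0
  3*Y**2 ↦ 3·1·9·1 = 27
  -2*Y*Z ↦ -2·1·3·3 = -18
  -3*Z**2 ↦ -3·1·1·9 = -27
Sum: F(0, 3, 3) = (0) + (0) + (0) + (27) + (-18) + (-27) = -18.
Reducing mod 7: -18 ≡ 3 (mod 7).
Since F(a, b, c) ≡ 3 ≠ 0 (mod 7), P does NOT lie on the curve.
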